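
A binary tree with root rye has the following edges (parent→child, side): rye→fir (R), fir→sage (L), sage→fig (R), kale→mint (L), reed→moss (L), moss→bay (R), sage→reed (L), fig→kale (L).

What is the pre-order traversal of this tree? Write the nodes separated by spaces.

rye fir sage reed moss bay fig kale mint

Pre-order visits the node, then its left subtree, then its right subtree.
Visit rye.
At rye: no left child.
At rye: go right to fir.
  Visit fir.
  At fir: go left to sage.
    Visit sage.
    At sage: go left to reed.
      Visit reed.
      At reed: go left to moss.
        Visit moss.
        At moss: no left child.
        At moss: go right to bay.
          bay is a leaf — visit bay.
      At reed: no right child.
    At sage: go right to fig.
      Visit fig.
      At fig: go left to kale.
        Visit kale.
        At kale: go left to mint.
          mint is a leaf — visit mint.
        At kale: no right child.
      At fig: no right child.
  At fir: no right child.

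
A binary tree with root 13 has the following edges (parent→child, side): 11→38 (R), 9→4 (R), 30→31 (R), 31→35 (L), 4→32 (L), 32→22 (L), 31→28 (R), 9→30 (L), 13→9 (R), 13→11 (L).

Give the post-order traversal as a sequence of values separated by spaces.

38 11 35 28 31 30 22 32 4 9 13

Post-order visits the left subtree, then the right subtree, then the node.
At 13: go left to 11.
  At 11: no left child.
  At 11: go right to 38.
    38 is a leaf — visit 38.
  Visit 11.
At 13: go right to 9.
  At 9: go left to 30.
    At 30: no left child.
    At 30: go right to 31.
      At 31: go left to 35.
        35 is a leaf — visit 35.
      At 31: go right to 28.
        28 is a leaf — visit 28.
      Visit 31.
    Visit 30.
  At 9: go right to 4.
    At 4: go left to 32.
      At 32: go left to 22.
        22 is a leaf — visit 22.
      At 32: no right child.
      Visit 32.
    At 4: no right child.
    Visit 4.
  Visit 9.
Visit 13.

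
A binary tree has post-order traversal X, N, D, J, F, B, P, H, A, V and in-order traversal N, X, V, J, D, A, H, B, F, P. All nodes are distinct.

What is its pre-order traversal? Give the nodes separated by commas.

The last element of post-order is the root; it splits in-order into left and right subtrees.
Root V: left subtree has 2 nodes {N, X}, right has 7 {J, D, A, H, B, F, P}.
  Root N: left subtree has 0 nodes { }, right has 1 {X}.
  Root A: left subtree has 2 nodes {J, D}, right has 4 {H, B, F, P}.
    Root J: left subtree has 0 nodes { }, right has 1 {D}.
    Root H: left subtree has 0 nodes { }, right has 3 {B, F, P}.
      Root P: left subtree has 2 nodes {B, F}, right has 0 { }.
        Root B: left subtree has 0 nodes { }, right has 1 {F}.

V, N, X, A, J, D, H, P, B, F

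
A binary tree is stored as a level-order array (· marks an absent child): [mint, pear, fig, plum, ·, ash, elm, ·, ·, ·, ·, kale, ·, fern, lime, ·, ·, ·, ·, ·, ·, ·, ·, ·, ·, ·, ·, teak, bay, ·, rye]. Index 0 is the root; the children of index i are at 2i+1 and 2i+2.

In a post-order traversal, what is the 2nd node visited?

Post-order visits the left subtree, then the right subtree, then the node.
At mint: go left to pear.
  At pear: go left to plum.
    plum is a leaf — visit plum.
  At pear: no right child.
  Visit pear.
At mint: go right to fig.
  At fig: go left to ash.
    At ash: go left to kale.
      kale is a leaf — visit kale.
    At ash: no right child.
    Visit ash.
  At fig: go right to elm.
    At elm: go left to fern.
      At fern: go left to teak.
        teak is a leaf — visit teak.
      At fern: go right to bay.
        bay is a leaf — visit bay.
      Visit fern.
    At elm: go right to lime.
      At lime: no left child.
      At lime: go right to rye.
        rye is a leaf — visit rye.
      Visit lime.
    Visit elm.
  Visit fig.
Visit mint.
Full post-order sequence: plum, pear, kale, ash, teak, bay, fern, rye, lime, elm, fig, mint.

pear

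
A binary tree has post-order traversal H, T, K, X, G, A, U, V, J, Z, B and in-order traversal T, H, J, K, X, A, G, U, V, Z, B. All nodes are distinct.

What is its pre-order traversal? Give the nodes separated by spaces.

B Z J T H V U A X K G

The last element of post-order is the root; it splits in-order into left and right subtrees.
Root B: left subtree has 10 nodes {T, H, J, K, X, A, G, U, V, Z}, right has 0 { }.
  Root Z: left subtree has 9 nodes {T, H, J, K, X, A, G, U, V}, right has 0 { }.
    Root J: left subtree has 2 nodes {T, H}, right has 6 {K, X, A, G, U, V}.
      Root T: left subtree has 0 nodes { }, right has 1 {H}.
      Root V: left subtree has 5 nodes {K, X, A, G, U}, right has 0 { }.
        Root U: left subtree has 4 nodes {K, X, A, G}, right has 0 { }.
          Root A: left subtree has 2 nodes {K, X}, right has 1 {G}.
            Root X: left subtree has 1 node {K}, right has 0 { }.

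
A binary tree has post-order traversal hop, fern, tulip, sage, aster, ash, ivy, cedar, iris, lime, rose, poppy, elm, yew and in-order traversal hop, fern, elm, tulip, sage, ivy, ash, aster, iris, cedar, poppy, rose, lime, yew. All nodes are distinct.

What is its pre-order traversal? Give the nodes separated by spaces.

The last element of post-order is the root; it splits in-order into left and right subtrees.
Root yew: left subtree has 13 nodes {hop, fern, elm, tulip, sage, ivy, ash, aster, iris, cedar, poppy, rose, lime}, right has 0 { }.
  Root elm: left subtree has 2 nodes {hop, fern}, right has 10 {tulip, sage, ivy, ash, aster, iris, cedar, poppy, rose, lime}.
    Root fern: left subtree has 1 node {hop}, right has 0 { }.
    Root poppy: left subtree has 7 nodes {tulip, sage, ivy, ash, aster, iris, cedar}, right has 2 {rose, lime}.
      Root iris: left subtree has 5 nodes {tulip, sage, ivy, ash, aster}, right has 1 {cedar}.
        Root ivy: left subtree has 2 nodes {tulip, sage}, right has 2 {ash, aster}.
          Root sage: left subtree has 1 node {tulip}, right has 0 { }.
          Root ash: left subtree has 0 nodes { }, right has 1 {aster}.
      Root rose: left subtree has 0 nodes { }, right has 1 {lime}.

yew elm fern hop poppy iris ivy sage tulip ash aster cedar rose lime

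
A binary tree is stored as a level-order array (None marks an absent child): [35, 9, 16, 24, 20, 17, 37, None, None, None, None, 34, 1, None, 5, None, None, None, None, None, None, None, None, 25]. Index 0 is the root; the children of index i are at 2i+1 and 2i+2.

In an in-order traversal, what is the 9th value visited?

16

In-order visits the left subtree, then the node, then the right subtree.
At 35: go left to 9.
  At 9: go left to 24.
    24 is a leaf — visit 24.
  Visit 9.
  At 9: go right to 20.
    20 is a leaf — visit 20.
Visit 35.
At 35: go right to 16.
  At 16: go left to 17.
    At 17: go left to 34.
      At 34: go left to 25.
        25 is a leaf — visit 25.
      Visit 34.
      At 34: no right child.
    Visit 17.
    At 17: go right to 1.
      1 is a leaf — visit 1.
  Visit 16.
  At 16: go right to 37.
    At 37: no left child.
    Visit 37.
    At 37: go right to 5.
      5 is a leaf — visit 5.
Full in-order sequence: 24, 9, 20, 35, 25, 34, 17, 1, 16, 37, 5.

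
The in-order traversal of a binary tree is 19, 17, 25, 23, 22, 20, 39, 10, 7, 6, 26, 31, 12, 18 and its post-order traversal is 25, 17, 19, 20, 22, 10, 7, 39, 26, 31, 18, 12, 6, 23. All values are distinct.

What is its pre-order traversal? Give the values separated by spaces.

The last element of post-order is the root; it splits in-order into left and right subtrees.
Root 23: left subtree has 3 nodes {19, 17, 25}, right has 10 {22, 20, 39, 10, 7, 6, 26, 31, 12, 18}.
  Root 19: left subtree has 0 nodes { }, right has 2 {17, 25}.
    Root 17: left subtree has 0 nodes { }, right has 1 {25}.
  Root 6: left subtree has 5 nodes {22, 20, 39, 10, 7}, right has 4 {26, 31, 12, 18}.
    Root 39: left subtree has 2 nodes {22, 20}, right has 2 {10, 7}.
      Root 22: left subtree has 0 nodes { }, right has 1 {20}.
      Root 7: left subtree has 1 node {10}, right has 0 { }.
    Root 12: left subtree has 2 nodes {26, 31}, right has 1 {18}.
      Root 31: left subtree has 1 node {26}, right has 0 { }.

23 19 17 25 6 39 22 20 7 10 12 31 26 18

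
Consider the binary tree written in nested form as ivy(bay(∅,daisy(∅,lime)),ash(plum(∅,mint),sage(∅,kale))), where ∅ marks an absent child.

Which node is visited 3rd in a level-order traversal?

ash

Level-order visits nodes level by level from the root, left to right within each level.
Level 0: ivy
Level 1: bay, ash
Level 2: daisy, plum, sage
Level 3: lime, mint, kale
Full level-order sequence: ivy, bay, ash, daisy, plum, sage, lime, mint, kale.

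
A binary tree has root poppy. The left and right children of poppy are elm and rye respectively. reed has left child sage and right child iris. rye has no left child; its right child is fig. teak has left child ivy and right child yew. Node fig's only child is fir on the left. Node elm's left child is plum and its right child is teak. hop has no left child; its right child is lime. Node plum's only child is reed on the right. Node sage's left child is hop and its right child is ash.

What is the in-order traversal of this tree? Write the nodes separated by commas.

plum, hop, lime, sage, ash, reed, iris, elm, ivy, teak, yew, poppy, rye, fir, fig

In-order visits the left subtree, then the node, then the right subtree.
At poppy: go left to elm.
  At elm: go left to plum.
    At plum: no left child.
    Visit plum.
    At plum: go right to reed.
      At reed: go left to sage.
        At sage: go left to hop.
          At hop: no left child.
          Visit hop.
          At hop: go right to lime.
            lime is a leaf — visit lime.
        Visit sage.
        At sage: go right to ash.
          ash is a leaf — visit ash.
      Visit reed.
      At reed: go right to iris.
        iris is a leaf — visit iris.
  Visit elm.
  At elm: go right to teak.
    At teak: go left to ivy.
      ivy is a leaf — visit ivy.
    Visit teak.
    At teak: go right to yew.
      yew is a leaf — visit yew.
Visit poppy.
At poppy: go right to rye.
  At rye: no left child.
  Visit rye.
  At rye: go right to fig.
    At fig: go left to fir.
      fir is a leaf — visit fir.
    Visit fig.
    At fig: no right child.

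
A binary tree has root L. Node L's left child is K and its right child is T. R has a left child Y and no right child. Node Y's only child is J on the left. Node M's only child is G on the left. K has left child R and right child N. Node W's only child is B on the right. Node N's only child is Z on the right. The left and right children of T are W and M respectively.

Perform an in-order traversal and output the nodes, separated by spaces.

J Y R K N Z L W B T G M

In-order visits the left subtree, then the node, then the right subtree.
At L: go left to K.
  At K: go left to R.
    At R: go left to Y.
      At Y: go left to J.
        J is a leaf — visit J.
      Visit Y.
      At Y: no right child.
    Visit R.
    At R: no right child.
  Visit K.
  At K: go right to N.
    At N: no left child.
    Visit N.
    At N: go right to Z.
      Z is a leaf — visit Z.
Visit L.
At L: go right to T.
  At T: go left to W.
    At W: no left child.
    Visit W.
    At W: go right to B.
      B is a leaf — visit B.
  Visit T.
  At T: go right to M.
    At M: go left to G.
      G is a leaf — visit G.
    Visit M.
    At M: no right child.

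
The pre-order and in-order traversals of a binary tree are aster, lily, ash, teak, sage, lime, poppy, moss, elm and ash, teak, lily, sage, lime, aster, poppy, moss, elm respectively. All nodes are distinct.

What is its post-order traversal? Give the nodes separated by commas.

The first element of pre-order is the root; it splits in-order into left and right subtrees.
Root aster: left subtree has 5 nodes {ash, teak, lily, sage, lime}, right has 3 {poppy, moss, elm}.
  Root lily: left subtree has 2 nodes {ash, teak}, right has 2 {sage, lime}.
    Root ash: left subtree has 0 nodes { }, right has 1 {teak}.
    Root sage: left subtree has 0 nodes { }, right has 1 {lime}.
  Root poppy: left subtree has 0 nodes { }, right has 2 {moss, elm}.
    Root moss: left subtree has 0 nodes { }, right has 1 {elm}.

teak, ash, lime, sage, lily, elm, moss, poppy, aster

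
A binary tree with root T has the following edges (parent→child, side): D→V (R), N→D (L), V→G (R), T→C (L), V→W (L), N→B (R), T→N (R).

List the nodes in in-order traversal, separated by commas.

C, T, D, W, V, G, N, B

In-order visits the left subtree, then the node, then the right subtree.
At T: go left to C.
  C is a leaf — visit C.
Visit T.
At T: go right to N.
  At N: go left to D.
    At D: no left child.
    Visit D.
    At D: go right to V.
      At V: go left to W.
        W is a leaf — visit W.
      Visit V.
      At V: go right to G.
        G is a leaf — visit G.
  Visit N.
  At N: go right to B.
    B is a leaf — visit B.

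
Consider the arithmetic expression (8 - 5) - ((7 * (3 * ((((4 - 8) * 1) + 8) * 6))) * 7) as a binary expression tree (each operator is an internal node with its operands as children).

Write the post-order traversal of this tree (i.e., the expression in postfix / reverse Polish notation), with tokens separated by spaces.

Post-order on an expression tree gives postfix notation: for each operator, emit left operand, right operand, then the operator.

8 5 - 7 3 4 8 - 1 * 8 + 6 * * * 7 * -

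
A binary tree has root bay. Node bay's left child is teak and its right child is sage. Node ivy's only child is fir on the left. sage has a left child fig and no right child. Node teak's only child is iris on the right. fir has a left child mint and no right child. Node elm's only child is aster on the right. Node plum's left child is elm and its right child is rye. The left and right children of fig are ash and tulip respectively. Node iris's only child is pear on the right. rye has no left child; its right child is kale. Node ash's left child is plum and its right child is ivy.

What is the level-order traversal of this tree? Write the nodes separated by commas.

Level-order visits nodes level by level from the root, left to right within each level.
Level 0: bay
Level 1: teak, sage
Level 2: iris, fig
Level 3: pear, ash, tulip
Level 4: plum, ivy
Level 5: elm, rye, fir
Level 6: aster, kale, mint

bay, teak, sage, iris, fig, pear, ash, tulip, plum, ivy, elm, rye, fir, aster, kale, mint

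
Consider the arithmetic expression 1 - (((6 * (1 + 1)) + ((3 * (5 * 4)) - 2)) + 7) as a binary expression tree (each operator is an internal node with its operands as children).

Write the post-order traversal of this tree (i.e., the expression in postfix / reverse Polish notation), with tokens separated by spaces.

1 6 1 1 + * 3 5 4 * * 2 - + 7 + -

Post-order on an expression tree gives postfix notation: for each operator, emit left operand, right operand, then the operator.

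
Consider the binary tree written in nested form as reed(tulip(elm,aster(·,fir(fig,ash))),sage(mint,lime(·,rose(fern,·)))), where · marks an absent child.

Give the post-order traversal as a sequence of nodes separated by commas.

Post-order visits the left subtree, then the right subtree, then the node.
At reed: go left to tulip.
  At tulip: go left to elm.
    elm is a leaf — visit elm.
  At tulip: go right to aster.
    At aster: no left child.
    At aster: go right to fir.
      At fir: go left to fig.
        fig is a leaf — visit fig.
      At fir: go right to ash.
        ash is a leaf — visit ash.
      Visit fir.
    Visit aster.
  Visit tulip.
At reed: go right to sage.
  At sage: go left to mint.
    mint is a leaf — visit mint.
  At sage: go right to lime.
    At lime: no left child.
    At lime: go right to rose.
      At rose: go left to fern.
        fern is a leaf — visit fern.
      At rose: no right child.
      Visit rose.
    Visit lime.
  Visit sage.
Visit reed.

elm, fig, ash, fir, aster, tulip, mint, fern, rose, lime, sage, reed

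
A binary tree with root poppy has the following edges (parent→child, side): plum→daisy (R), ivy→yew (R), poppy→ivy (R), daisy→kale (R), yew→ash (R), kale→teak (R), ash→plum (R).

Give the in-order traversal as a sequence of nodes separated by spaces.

In-order visits the left subtree, then the node, then the right subtree.
At poppy: no left child.
Visit poppy.
At poppy: go right to ivy.
  At ivy: no left child.
  Visit ivy.
  At ivy: go right to yew.
    At yew: no left child.
    Visit yew.
    At yew: go right to ash.
      At ash: no left child.
      Visit ash.
      At ash: go right to plum.
        At plum: no left child.
        Visit plum.
        At plum: go right to daisy.
          At daisy: no left child.
          Visit daisy.
          At daisy: go right to kale.
            At kale: no left child.
            Visit kale.
            At kale: go right to teak.
              teak is a leaf — visit teak.

poppy ivy yew ash plum daisy kale teak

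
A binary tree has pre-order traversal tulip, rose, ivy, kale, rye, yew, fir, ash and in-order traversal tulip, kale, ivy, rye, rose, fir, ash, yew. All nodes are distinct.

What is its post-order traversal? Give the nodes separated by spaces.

kale rye ivy ash fir yew rose tulip

The first element of pre-order is the root; it splits in-order into left and right subtrees.
Root tulip: left subtree has 0 nodes { }, right has 7 {kale, ivy, rye, rose, fir, ash, yew}.
  Root rose: left subtree has 3 nodes {kale, ivy, rye}, right has 3 {fir, ash, yew}.
    Root ivy: left subtree has 1 node {kale}, right has 1 {rye}.
    Root yew: left subtree has 2 nodes {fir, ash}, right has 0 { }.
      Root fir: left subtree has 0 nodes { }, right has 1 {ash}.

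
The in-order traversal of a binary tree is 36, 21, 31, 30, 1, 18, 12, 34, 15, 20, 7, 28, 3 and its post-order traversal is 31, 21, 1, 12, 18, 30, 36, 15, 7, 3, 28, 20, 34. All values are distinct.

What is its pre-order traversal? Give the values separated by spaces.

34 36 30 21 31 18 1 12 20 15 28 7 3

The last element of post-order is the root; it splits in-order into left and right subtrees.
Root 34: left subtree has 7 nodes {36, 21, 31, 30, 1, 18, 12}, right has 5 {15, 20, 7, 28, 3}.
  Root 36: left subtree has 0 nodes { }, right has 6 {21, 31, 30, 1, 18, 12}.
    Root 30: left subtree has 2 nodes {21, 31}, right has 3 {1, 18, 12}.
      Root 21: left subtree has 0 nodes { }, right has 1 {31}.
      Root 18: left subtree has 1 node {1}, right has 1 {12}.
  Root 20: left subtree has 1 node {15}, right has 3 {7, 28, 3}.
    Root 28: left subtree has 1 node {7}, right has 1 {3}.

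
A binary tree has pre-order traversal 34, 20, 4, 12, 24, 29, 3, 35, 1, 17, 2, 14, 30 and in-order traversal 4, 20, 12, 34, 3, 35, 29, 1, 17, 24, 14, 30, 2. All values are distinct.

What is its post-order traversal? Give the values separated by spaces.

4 12 20 35 3 17 1 29 30 14 2 24 34

The first element of pre-order is the root; it splits in-order into left and right subtrees.
Root 34: left subtree has 3 nodes {4, 20, 12}, right has 9 {3, 35, 29, 1, 17, 24, 14, 30, 2}.
  Root 20: left subtree has 1 node {4}, right has 1 {12}.
  Root 24: left subtree has 5 nodes {3, 35, 29, 1, 17}, right has 3 {14, 30, 2}.
    Root 29: left subtree has 2 nodes {3, 35}, right has 2 {1, 17}.
      Root 3: left subtree has 0 nodes { }, right has 1 {35}.
      Root 1: left subtree has 0 nodes { }, right has 1 {17}.
    Root 2: left subtree has 2 nodes {14, 30}, right has 0 { }.
      Root 14: left subtree has 0 nodes { }, right has 1 {30}.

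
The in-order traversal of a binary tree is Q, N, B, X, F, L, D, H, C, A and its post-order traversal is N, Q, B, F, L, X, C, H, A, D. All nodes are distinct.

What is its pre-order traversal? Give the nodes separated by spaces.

D X B Q N L F A H C

The last element of post-order is the root; it splits in-order into left and right subtrees.
Root D: left subtree has 6 nodes {Q, N, B, X, F, L}, right has 3 {H, C, A}.
  Root X: left subtree has 3 nodes {Q, N, B}, right has 2 {F, L}.
    Root B: left subtree has 2 nodes {Q, N}, right has 0 { }.
      Root Q: left subtree has 0 nodes { }, right has 1 {N}.
    Root L: left subtree has 1 node {F}, right has 0 { }.
  Root A: left subtree has 2 nodes {H, C}, right has 0 { }.
    Root H: left subtree has 0 nodes { }, right has 1 {C}.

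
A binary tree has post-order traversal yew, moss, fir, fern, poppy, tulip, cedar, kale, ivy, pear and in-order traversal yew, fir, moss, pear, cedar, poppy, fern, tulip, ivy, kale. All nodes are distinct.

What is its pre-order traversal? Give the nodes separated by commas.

The last element of post-order is the root; it splits in-order into left and right subtrees.
Root pear: left subtree has 3 nodes {yew, fir, moss}, right has 6 {cedar, poppy, fern, tulip, ivy, kale}.
  Root fir: left subtree has 1 node {yew}, right has 1 {moss}.
  Root ivy: left subtree has 4 nodes {cedar, poppy, fern, tulip}, right has 1 {kale}.
    Root cedar: left subtree has 0 nodes { }, right has 3 {poppy, fern, tulip}.
      Root tulip: left subtree has 2 nodes {poppy, fern}, right has 0 { }.
        Root poppy: left subtree has 0 nodes { }, right has 1 {fern}.

pear, fir, yew, moss, ivy, cedar, tulip, poppy, fern, kale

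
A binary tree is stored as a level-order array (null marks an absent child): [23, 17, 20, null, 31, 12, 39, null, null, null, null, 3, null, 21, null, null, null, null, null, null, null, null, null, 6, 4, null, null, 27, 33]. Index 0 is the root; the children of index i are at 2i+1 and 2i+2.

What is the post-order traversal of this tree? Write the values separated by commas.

31, 17, 6, 4, 3, 12, 27, 33, 21, 39, 20, 23

Post-order visits the left subtree, then the right subtree, then the node.
At 23: go left to 17.
  At 17: no left child.
  At 17: go right to 31.
    31 is a leaf — visit 31.
  Visit 17.
At 23: go right to 20.
  At 20: go left to 12.
    At 12: go left to 3.
      At 3: go left to 6.
        6 is a leaf — visit 6.
      At 3: go right to 4.
        4 is a leaf — visit 4.
      Visit 3.
    At 12: no right child.
    Visit 12.
  At 20: go right to 39.
    At 39: go left to 21.
      At 21: go left to 27.
        27 is a leaf — visit 27.
      At 21: go right to 33.
        33 is a leaf — visit 33.
      Visit 21.
    At 39: no right child.
    Visit 39.
  Visit 20.
Visit 23.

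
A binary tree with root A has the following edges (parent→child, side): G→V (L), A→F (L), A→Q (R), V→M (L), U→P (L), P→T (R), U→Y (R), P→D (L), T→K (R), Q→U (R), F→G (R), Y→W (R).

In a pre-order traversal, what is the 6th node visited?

Q

Pre-order visits the node, then its left subtree, then its right subtree.
Visit A.
At A: go left to F.
  Visit F.
  At F: no left child.
  At F: go right to G.
    Visit G.
    At G: go left to V.
      Visit V.
      At V: go left to M.
        M is a leaf — visit M.
      At V: no right child.
    At G: no right child.
At A: go right to Q.
  Visit Q.
  At Q: no left child.
  At Q: go right to U.
    Visit U.
    At U: go left to P.
      Visit P.
      At P: go left to D.
        D is a leaf — visit D.
      At P: go right to T.
        Visit T.
        At T: no left child.
        At T: go right to K.
          K is a leaf — visit K.
    At U: go right to Y.
      Visit Y.
      At Y: no left child.
      At Y: go right to W.
        W is a leaf — visit W.
Full pre-order sequence: A, F, G, V, M, Q, U, P, D, T, K, Y, W.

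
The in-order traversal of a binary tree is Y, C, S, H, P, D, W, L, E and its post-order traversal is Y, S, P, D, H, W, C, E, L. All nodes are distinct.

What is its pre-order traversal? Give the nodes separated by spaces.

L C Y W H S D P E

The last element of post-order is the root; it splits in-order into left and right subtrees.
Root L: left subtree has 7 nodes {Y, C, S, H, P, D, W}, right has 1 {E}.
  Root C: left subtree has 1 node {Y}, right has 5 {S, H, P, D, W}.
    Root W: left subtree has 4 nodes {S, H, P, D}, right has 0 { }.
      Root H: left subtree has 1 node {S}, right has 2 {P, D}.
        Root D: left subtree has 1 node {P}, right has 0 { }.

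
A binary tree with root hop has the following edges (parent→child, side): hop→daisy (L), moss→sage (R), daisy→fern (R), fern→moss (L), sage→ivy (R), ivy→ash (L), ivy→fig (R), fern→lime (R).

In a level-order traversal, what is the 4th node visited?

moss

Level-order visits nodes level by level from the root, left to right within each level.
Level 0: hop
Level 1: daisy
Level 2: fern
Level 3: moss, lime
Level 4: sage
Level 5: ivy
Level 6: ash, fig
Full level-order sequence: hop, daisy, fern, moss, lime, sage, ivy, ash, fig.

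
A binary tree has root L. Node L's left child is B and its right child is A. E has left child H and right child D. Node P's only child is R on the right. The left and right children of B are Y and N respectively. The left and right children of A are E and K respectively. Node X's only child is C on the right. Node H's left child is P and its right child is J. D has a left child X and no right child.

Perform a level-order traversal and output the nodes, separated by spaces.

Level-order visits nodes level by level from the root, left to right within each level.
Level 0: L
Level 1: B, A
Level 2: Y, N, E, K
Level 3: H, D
Level 4: P, J, X
Level 5: R, C

L B A Y N E K H D P J X R C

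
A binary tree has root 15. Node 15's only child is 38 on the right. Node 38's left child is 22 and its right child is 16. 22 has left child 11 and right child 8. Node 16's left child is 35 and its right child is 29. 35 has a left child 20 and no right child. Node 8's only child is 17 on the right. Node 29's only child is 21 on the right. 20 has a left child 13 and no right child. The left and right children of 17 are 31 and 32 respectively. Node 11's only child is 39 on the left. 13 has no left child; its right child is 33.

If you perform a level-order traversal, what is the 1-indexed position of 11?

Level-order visits nodes level by level from the root, left to right within each level.
Level 0: 15
Level 1: 38
Level 2: 22, 16
Level 3: 11, 8, 35, 29
Level 4: 39, 17, 20, 21
Level 5: 31, 32, 13
Level 6: 33
Full level-order sequence: 15, 38, 22, 16, 11, 8, 35, 29, 39, 17, 20, 21, 31, 32, 13, 33.

5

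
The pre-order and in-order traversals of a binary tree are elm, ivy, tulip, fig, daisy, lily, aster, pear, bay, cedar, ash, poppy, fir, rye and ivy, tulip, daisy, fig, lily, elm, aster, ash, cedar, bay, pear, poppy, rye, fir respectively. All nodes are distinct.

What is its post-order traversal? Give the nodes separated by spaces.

The first element of pre-order is the root; it splits in-order into left and right subtrees.
Root elm: left subtree has 5 nodes {ivy, tulip, daisy, fig, lily}, right has 8 {aster, ash, cedar, bay, pear, poppy, rye, fir}.
  Root ivy: left subtree has 0 nodes { }, right has 4 {tulip, daisy, fig, lily}.
    Root tulip: left subtree has 0 nodes { }, right has 3 {daisy, fig, lily}.
      Root fig: left subtree has 1 node {daisy}, right has 1 {lily}.
  Root aster: left subtree has 0 nodes { }, right has 7 {ash, cedar, bay, pear, poppy, rye, fir}.
    Root pear: left subtree has 3 nodes {ash, cedar, bay}, right has 3 {poppy, rye, fir}.
      Root bay: left subtree has 2 nodes {ash, cedar}, right has 0 { }.
        Root cedar: left subtree has 1 node {ash}, right has 0 { }.
      Root poppy: left subtree has 0 nodes { }, right has 2 {rye, fir}.
        Root fir: left subtree has 1 node {rye}, right has 0 { }.

daisy lily fig tulip ivy ash cedar bay rye fir poppy pear aster elm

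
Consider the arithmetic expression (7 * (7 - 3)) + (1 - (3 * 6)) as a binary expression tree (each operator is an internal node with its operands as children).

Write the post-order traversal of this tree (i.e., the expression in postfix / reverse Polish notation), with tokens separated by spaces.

7 7 3 - * 1 3 6 * - +

Post-order on an expression tree gives postfix notation: for each operator, emit left operand, right operand, then the operator.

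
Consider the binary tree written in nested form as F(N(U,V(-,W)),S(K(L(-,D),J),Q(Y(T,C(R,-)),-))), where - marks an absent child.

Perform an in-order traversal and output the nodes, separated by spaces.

In-order visits the left subtree, then the node, then the right subtree.
At F: go left to N.
  At N: go left to U.
    U is a leaf — visit U.
  Visit N.
  At N: go right to V.
    At V: no left child.
    Visit V.
    At V: go right to W.
      W is a leaf — visit W.
Visit F.
At F: go right to S.
  At S: go left to K.
    At K: go left to L.
      At L: no left child.
      Visit L.
      At L: go right to D.
        D is a leaf — visit D.
    Visit K.
    At K: go right to J.
      J is a leaf — visit J.
  Visit S.
  At S: go right to Q.
    At Q: go left to Y.
      At Y: go left to T.
        T is a leaf — visit T.
      Visit Y.
      At Y: go right to C.
        At C: go left to R.
          R is a leaf — visit R.
        Visit C.
        At C: no right child.
    Visit Q.
    At Q: no right child.

U N V W F L D K J S T Y R C Q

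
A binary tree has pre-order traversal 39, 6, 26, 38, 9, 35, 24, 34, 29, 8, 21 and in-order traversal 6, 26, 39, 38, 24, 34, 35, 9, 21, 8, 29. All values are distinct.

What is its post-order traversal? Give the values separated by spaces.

26 6 34 24 35 21 8 29 9 38 39

The first element of pre-order is the root; it splits in-order into left and right subtrees.
Root 39: left subtree has 2 nodes {6, 26}, right has 8 {38, 24, 34, 35, 9, 21, 8, 29}.
  Root 6: left subtree has 0 nodes { }, right has 1 {26}.
  Root 38: left subtree has 0 nodes { }, right has 7 {24, 34, 35, 9, 21, 8, 29}.
    Root 9: left subtree has 3 nodes {24, 34, 35}, right has 3 {21, 8, 29}.
      Root 35: left subtree has 2 nodes {24, 34}, right has 0 { }.
        Root 24: left subtree has 0 nodes { }, right has 1 {34}.
      Root 29: left subtree has 2 nodes {21, 8}, right has 0 { }.
        Root 8: left subtree has 1 node {21}, right has 0 { }.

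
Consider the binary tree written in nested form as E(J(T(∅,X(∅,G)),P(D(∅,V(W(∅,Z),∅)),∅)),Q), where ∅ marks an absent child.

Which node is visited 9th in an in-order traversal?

P

In-order visits the left subtree, then the node, then the right subtree.
At E: go left to J.
  At J: go left to T.
    At T: no left child.
    Visit T.
    At T: go right to X.
      At X: no left child.
      Visit X.
      At X: go right to G.
        G is a leaf — visit G.
  Visit J.
  At J: go right to P.
    At P: go left to D.
      At D: no left child.
      Visit D.
      At D: go right to V.
        At V: go left to W.
          At W: no left child.
          Visit W.
          At W: go right to Z.
            Z is a leaf — visit Z.
        Visit V.
        At V: no right child.
    Visit P.
    At P: no right child.
Visit E.
At E: go right to Q.
  Q is a leaf — visit Q.
Full in-order sequence: T, X, G, J, D, W, Z, V, P, E, Q.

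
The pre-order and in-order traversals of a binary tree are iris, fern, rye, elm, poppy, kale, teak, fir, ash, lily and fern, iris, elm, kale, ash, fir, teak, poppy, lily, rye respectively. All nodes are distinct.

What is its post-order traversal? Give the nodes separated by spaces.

fern ash fir teak kale lily poppy elm rye iris

The first element of pre-order is the root; it splits in-order into left and right subtrees.
Root iris: left subtree has 1 node {fern}, right has 8 {elm, kale, ash, fir, teak, poppy, lily, rye}.
  Root rye: left subtree has 7 nodes {elm, kale, ash, fir, teak, poppy, lily}, right has 0 { }.
    Root elm: left subtree has 0 nodes { }, right has 6 {kale, ash, fir, teak, poppy, lily}.
      Root poppy: left subtree has 4 nodes {kale, ash, fir, teak}, right has 1 {lily}.
        Root kale: left subtree has 0 nodes { }, right has 3 {ash, fir, teak}.
          Root teak: left subtree has 2 nodes {ash, fir}, right has 0 { }.
            Root fir: left subtree has 1 node {ash}, right has 0 { }.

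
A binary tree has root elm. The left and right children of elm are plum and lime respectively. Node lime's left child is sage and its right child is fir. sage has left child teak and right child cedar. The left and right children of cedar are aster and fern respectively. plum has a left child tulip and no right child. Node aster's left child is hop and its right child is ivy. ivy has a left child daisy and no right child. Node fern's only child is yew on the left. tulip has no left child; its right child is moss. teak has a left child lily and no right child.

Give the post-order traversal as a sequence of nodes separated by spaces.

Post-order visits the left subtree, then the right subtree, then the node.
At elm: go left to plum.
  At plum: go left to tulip.
    At tulip: no left child.
    At tulip: go right to moss.
      moss is a leaf — visit moss.
    Visit tulip.
  At plum: no right child.
  Visit plum.
At elm: go right to lime.
  At lime: go left to sage.
    At sage: go left to teak.
      At teak: go left to lily.
        lily is a leaf — visit lily.
      At teak: no right child.
      Visit teak.
    At sage: go right to cedar.
      At cedar: go left to aster.
        At aster: go left to hop.
          hop is a leaf — visit hop.
        At aster: go right to ivy.
          At ivy: go left to daisy.
            daisy is a leaf — visit daisy.
          At ivy: no right child.
          Visit ivy.
        Visit aster.
      At cedar: go right to fern.
        At fern: go left to yew.
          yew is a leaf — visit yew.
        At fern: no right child.
        Visit fern.
      Visit cedar.
    Visit sage.
  At lime: go right to fir.
    fir is a leaf — visit fir.
  Visit lime.
Visit elm.

moss tulip plum lily teak hop daisy ivy aster yew fern cedar sage fir lime elm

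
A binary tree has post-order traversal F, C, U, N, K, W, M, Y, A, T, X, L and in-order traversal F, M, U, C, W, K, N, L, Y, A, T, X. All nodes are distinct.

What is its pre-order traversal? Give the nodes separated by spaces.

L M F W U C K N X T A Y

The last element of post-order is the root; it splits in-order into left and right subtrees.
Root L: left subtree has 7 nodes {F, M, U, C, W, K, N}, right has 4 {Y, A, T, X}.
  Root M: left subtree has 1 node {F}, right has 5 {U, C, W, K, N}.
    Root W: left subtree has 2 nodes {U, C}, right has 2 {K, N}.
      Root U: left subtree has 0 nodes { }, right has 1 {C}.
      Root K: left subtree has 0 nodes { }, right has 1 {N}.
  Root X: left subtree has 3 nodes {Y, A, T}, right has 0 { }.
    Root T: left subtree has 2 nodes {Y, A}, right has 0 { }.
      Root A: left subtree has 1 node {Y}, right has 0 { }.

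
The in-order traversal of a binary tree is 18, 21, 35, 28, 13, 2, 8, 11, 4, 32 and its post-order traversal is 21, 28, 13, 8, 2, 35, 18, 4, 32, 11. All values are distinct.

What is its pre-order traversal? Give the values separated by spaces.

11 18 35 21 2 13 28 8 32 4

The last element of post-order is the root; it splits in-order into left and right subtrees.
Root 11: left subtree has 7 nodes {18, 21, 35, 28, 13, 2, 8}, right has 2 {4, 32}.
  Root 18: left subtree has 0 nodes { }, right has 6 {21, 35, 28, 13, 2, 8}.
    Root 35: left subtree has 1 node {21}, right has 4 {28, 13, 2, 8}.
      Root 2: left subtree has 2 nodes {28, 13}, right has 1 {8}.
        Root 13: left subtree has 1 node {28}, right has 0 { }.
  Root 32: left subtree has 1 node {4}, right has 0 { }.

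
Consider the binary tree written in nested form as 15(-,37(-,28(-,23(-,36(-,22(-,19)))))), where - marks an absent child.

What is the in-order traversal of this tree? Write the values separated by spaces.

In-order visits the left subtree, then the node, then the right subtree.
At 15: no left child.
Visit 15.
At 15: go right to 37.
  At 37: no left child.
  Visit 37.
  At 37: go right to 28.
    At 28: no left child.
    Visit 28.
    At 28: go right to 23.
      At 23: no left child.
      Visit 23.
      At 23: go right to 36.
        At 36: no left child.
        Visit 36.
        At 36: go right to 22.
          At 22: no left child.
          Visit 22.
          At 22: go right to 19.
            19 is a leaf — visit 19.

15 37 28 23 36 22 19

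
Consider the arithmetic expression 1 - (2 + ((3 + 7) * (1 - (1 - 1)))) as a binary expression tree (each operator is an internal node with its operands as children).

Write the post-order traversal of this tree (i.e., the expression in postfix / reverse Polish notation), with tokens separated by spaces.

1 2 3 7 + 1 1 1 - - * + -

Post-order on an expression tree gives postfix notation: for each operator, emit left operand, right operand, then the operator.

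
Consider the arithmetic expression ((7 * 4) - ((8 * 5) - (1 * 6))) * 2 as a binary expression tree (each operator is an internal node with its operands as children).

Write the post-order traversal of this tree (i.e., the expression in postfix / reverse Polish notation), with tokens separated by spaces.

Post-order on an expression tree gives postfix notation: for each operator, emit left operand, right operand, then the operator.

7 4 * 8 5 * 1 6 * - - 2 *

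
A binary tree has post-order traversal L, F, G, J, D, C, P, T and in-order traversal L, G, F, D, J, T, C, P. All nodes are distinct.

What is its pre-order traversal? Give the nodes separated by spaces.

The last element of post-order is the root; it splits in-order into left and right subtrees.
Root T: left subtree has 5 nodes {L, G, F, D, J}, right has 2 {C, P}.
  Root D: left subtree has 3 nodes {L, G, F}, right has 1 {J}.
    Root G: left subtree has 1 node {L}, right has 1 {F}.
  Root P: left subtree has 1 node {C}, right has 0 { }.

T D G L F J P C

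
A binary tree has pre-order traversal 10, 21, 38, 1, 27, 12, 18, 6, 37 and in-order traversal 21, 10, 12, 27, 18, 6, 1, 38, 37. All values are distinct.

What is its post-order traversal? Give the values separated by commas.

21, 12, 6, 18, 27, 1, 37, 38, 10

The first element of pre-order is the root; it splits in-order into left and right subtrees.
Root 10: left subtree has 1 node {21}, right has 7 {12, 27, 18, 6, 1, 38, 37}.
  Root 38: left subtree has 5 nodes {12, 27, 18, 6, 1}, right has 1 {37}.
    Root 1: left subtree has 4 nodes {12, 27, 18, 6}, right has 0 { }.
      Root 27: left subtree has 1 node {12}, right has 2 {18, 6}.
        Root 18: left subtree has 0 nodes { }, right has 1 {6}.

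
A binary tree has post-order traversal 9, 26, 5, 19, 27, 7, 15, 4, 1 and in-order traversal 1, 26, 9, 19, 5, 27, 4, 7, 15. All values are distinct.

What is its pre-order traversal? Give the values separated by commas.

The last element of post-order is the root; it splits in-order into left and right subtrees.
Root 1: left subtree has 0 nodes { }, right has 8 {26, 9, 19, 5, 27, 4, 7, 15}.
  Root 4: left subtree has 5 nodes {26, 9, 19, 5, 27}, right has 2 {7, 15}.
    Root 27: left subtree has 4 nodes {26, 9, 19, 5}, right has 0 { }.
      Root 19: left subtree has 2 nodes {26, 9}, right has 1 {5}.
        Root 26: left subtree has 0 nodes { }, right has 1 {9}.
    Root 15: left subtree has 1 node {7}, right has 0 { }.

1, 4, 27, 19, 26, 9, 5, 15, 7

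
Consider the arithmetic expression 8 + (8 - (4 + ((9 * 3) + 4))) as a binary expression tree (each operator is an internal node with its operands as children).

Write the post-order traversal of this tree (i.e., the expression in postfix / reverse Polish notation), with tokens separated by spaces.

Post-order on an expression tree gives postfix notation: for each operator, emit left operand, right operand, then the operator.

8 8 4 9 3 * 4 + + - +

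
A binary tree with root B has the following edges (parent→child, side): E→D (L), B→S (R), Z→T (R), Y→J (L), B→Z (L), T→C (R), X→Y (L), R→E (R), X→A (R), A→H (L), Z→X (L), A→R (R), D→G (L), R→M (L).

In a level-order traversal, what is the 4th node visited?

X

Level-order visits nodes level by level from the root, left to right within each level.
Level 0: B
Level 1: Z, S
Level 2: X, T
Level 3: Y, A, C
Level 4: J, H, R
Level 5: M, E
Level 6: D
Level 7: G
Full level-order sequence: B, Z, S, X, T, Y, A, C, J, H, R, M, E, D, G.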